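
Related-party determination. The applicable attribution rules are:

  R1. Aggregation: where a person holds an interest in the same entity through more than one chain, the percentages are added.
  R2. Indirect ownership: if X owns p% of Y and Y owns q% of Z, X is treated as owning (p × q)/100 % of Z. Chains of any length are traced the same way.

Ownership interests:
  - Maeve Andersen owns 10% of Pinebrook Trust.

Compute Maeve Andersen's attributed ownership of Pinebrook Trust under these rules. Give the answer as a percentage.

Direct interest in Pinebrook Trust: 10%.

10%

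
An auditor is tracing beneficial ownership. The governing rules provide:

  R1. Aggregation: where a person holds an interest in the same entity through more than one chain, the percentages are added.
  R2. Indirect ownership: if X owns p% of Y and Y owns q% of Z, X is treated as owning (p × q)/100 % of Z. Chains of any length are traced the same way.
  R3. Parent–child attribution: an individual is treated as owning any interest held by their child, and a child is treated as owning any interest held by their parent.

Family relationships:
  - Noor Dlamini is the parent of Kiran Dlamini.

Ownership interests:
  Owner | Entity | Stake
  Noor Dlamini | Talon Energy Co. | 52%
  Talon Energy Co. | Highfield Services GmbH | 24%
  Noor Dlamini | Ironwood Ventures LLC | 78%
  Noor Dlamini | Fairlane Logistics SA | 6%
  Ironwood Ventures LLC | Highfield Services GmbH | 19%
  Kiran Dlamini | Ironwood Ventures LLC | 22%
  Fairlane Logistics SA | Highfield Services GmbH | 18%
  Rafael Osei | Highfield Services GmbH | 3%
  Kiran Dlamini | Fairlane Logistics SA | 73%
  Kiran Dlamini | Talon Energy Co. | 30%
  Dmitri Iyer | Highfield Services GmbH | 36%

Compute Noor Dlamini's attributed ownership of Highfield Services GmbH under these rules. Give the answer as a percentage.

By parent–child attribution (R3), Noor Dlamini is treated as also owning Kiran Dlamini's interest in Ironwood Ventures LLC, giving 78% + 22% = 100%.
By parent–child attribution (R3), Noor Dlamini is treated as also owning Kiran Dlamini's interest in Talon Energy Co, giving 52% + 30% = 82%.
By parent–child attribution (R3), Noor Dlamini is treated as also owning Kiran Dlamini's interest in Fairlane Logistics SA, giving 6% + 73% = 79%.
Chain via Ironwood Ventures LLC (R2): 100% × 19% = 19% of Highfield Services GmbH.
Chain via Talon Energy Co. (R2): 82% × 24% = 19.68% of Highfield Services GmbH.
Chain via Fairlane Logistics SA (R2): 79% × 18% = 14.22% of Highfield Services GmbH.
Aggregating (R1): 19% + 19.68% + 14.22% = 52.9%.

52.9%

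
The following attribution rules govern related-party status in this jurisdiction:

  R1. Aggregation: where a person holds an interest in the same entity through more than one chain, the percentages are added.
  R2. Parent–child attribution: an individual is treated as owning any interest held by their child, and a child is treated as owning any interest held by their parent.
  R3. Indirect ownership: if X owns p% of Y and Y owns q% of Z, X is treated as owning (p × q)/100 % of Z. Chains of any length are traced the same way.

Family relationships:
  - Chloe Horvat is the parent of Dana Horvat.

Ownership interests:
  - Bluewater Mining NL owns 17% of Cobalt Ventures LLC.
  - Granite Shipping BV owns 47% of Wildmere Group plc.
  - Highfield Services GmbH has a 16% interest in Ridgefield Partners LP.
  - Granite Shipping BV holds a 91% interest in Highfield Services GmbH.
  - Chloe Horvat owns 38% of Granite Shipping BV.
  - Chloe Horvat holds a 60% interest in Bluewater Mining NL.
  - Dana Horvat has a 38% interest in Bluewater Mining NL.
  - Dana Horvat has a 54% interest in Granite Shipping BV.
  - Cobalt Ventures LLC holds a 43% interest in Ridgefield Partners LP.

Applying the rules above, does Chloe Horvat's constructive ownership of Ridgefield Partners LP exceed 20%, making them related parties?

Yes

By parent–child attribution (R2), Chloe Horvat is treated as also owning Dana Horvat's interest in Bluewater Mining NL, giving 60% + 38% = 98%.
By parent–child attribution (R2), Chloe Horvat is treated as also owning Dana Horvat's interest in Granite Shipping BV, giving 38% + 54% = 92%.
Chain via Bluewater Mining NL → Cobalt Ventures LLC (R3): 98% × 17% × 43% = 7.1638% of Ridgefield Partners LP.
Chain via Granite Shipping BV → Highfield Services GmbH (R3): 92% × 91% × 16% = 13.3952% of Ridgefield Partners LP.
Aggregating (R1): 7.1638% + 13.3952% = 20.559%.
20.559% exceeds the 20% threshold, so Chloe is a related party to Ridgefield Partners LP.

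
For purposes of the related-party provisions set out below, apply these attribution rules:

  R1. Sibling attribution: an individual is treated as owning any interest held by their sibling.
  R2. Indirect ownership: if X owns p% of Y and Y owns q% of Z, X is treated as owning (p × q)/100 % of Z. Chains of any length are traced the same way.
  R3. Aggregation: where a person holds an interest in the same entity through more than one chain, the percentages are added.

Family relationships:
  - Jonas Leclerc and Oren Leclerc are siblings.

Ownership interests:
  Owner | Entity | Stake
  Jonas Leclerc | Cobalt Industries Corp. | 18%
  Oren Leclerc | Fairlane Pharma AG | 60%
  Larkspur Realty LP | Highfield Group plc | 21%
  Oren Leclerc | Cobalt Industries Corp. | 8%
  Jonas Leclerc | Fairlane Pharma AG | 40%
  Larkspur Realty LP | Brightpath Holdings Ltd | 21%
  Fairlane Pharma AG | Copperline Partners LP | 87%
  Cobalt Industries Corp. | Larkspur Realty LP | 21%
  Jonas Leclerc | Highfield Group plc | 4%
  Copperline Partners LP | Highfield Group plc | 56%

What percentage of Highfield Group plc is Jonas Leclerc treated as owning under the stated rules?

53.8666%

By sibling attribution (R1), Jonas Leclerc is treated as also owning Oren Leclerc's interest in Fairlane Pharma AG, giving 40% + 60% = 100%.
By sibling attribution (R1), Jonas Leclerc is treated as also owning Oren Leclerc's interest in Cobalt Industries Corp, giving 18% + 8% = 26%.
Chain via Fairlane Pharma AG → Copperline Partners LP (R2): 100% × 87% × 56% = 48.72% of Highfield Group plc.
Chain via Cobalt Industries Corp. → Larkspur Realty LP (R2): 26% × 21% × 21% = 1.1466% of Highfield Group plc.
Direct interest in Highfield Group plc: 4%.
Aggregating (R3): 48.72% + 1.1466% + 4% = 53.8666%.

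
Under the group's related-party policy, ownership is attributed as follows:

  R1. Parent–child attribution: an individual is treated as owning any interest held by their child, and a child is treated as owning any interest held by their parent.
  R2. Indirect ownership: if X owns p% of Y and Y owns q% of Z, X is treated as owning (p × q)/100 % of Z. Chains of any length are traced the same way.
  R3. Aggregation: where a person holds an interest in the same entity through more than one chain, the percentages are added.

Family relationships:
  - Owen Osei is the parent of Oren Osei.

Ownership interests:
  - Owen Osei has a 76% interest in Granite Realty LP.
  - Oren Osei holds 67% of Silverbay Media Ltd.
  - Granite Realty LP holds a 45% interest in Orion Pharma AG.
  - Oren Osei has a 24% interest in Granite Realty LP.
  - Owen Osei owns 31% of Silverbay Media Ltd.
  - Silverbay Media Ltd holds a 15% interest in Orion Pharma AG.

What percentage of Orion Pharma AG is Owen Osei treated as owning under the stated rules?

59.7%

By parent–child attribution (R1), Owen Osei is treated as also owning Oren Osei's interest in Silverbay Media Ltd, giving 31% + 67% = 98%.
By parent–child attribution (R1), Owen Osei is treated as also owning Oren Osei's interest in Granite Realty LP, giving 76% + 24% = 100%.
Chain via Silverbay Media Ltd (R2): 98% × 15% = 14.7% of Orion Pharma AG.
Chain via Granite Realty LP (R2): 100% × 45% = 45% of Orion Pharma AG.
Aggregating (R3): 14.7% + 45% = 59.7%.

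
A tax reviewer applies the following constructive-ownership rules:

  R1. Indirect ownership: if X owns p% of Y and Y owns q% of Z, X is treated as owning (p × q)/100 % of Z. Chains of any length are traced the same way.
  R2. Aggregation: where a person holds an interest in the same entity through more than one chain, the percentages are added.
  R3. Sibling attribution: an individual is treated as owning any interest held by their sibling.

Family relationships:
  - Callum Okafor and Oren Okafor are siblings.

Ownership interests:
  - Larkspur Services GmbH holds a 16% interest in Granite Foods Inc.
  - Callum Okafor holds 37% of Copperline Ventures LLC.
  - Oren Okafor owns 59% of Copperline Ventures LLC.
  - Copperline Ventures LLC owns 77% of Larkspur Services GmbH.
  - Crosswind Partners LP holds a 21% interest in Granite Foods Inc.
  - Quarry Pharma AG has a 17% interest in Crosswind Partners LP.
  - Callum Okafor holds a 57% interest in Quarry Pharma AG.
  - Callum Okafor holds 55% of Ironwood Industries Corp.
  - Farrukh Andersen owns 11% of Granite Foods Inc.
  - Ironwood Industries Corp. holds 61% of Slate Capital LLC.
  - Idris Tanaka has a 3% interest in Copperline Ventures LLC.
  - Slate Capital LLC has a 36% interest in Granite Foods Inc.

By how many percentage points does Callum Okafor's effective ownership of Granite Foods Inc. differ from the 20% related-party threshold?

By sibling attribution (R3), Callum Okafor is treated as also owning Oren Okafor's interest in Copperline Ventures LLC, giving 37% + 59% = 96%.
Chain via Copperline Ventures LLC → Larkspur Services GmbH (R1): 96% × 77% × 16% = 11.8272% of Granite Foods Inc.
Chain via Ironwood Industries Corp. → Slate Capital LLC (R1): 55% × 61% × 36% = 12.078% of Granite Foods Inc.
Chain via Quarry Pharma AG → Crosswind Partners LP (R1): 57% × 17% × 21% = 2.0349% of Granite Foods Inc.
Aggregating (R2): 11.8272% + 12.078% + 2.0349% = 25.9401%.
25.9401% exceeds the 20% threshold by 5.9401 percentage points.

5.9401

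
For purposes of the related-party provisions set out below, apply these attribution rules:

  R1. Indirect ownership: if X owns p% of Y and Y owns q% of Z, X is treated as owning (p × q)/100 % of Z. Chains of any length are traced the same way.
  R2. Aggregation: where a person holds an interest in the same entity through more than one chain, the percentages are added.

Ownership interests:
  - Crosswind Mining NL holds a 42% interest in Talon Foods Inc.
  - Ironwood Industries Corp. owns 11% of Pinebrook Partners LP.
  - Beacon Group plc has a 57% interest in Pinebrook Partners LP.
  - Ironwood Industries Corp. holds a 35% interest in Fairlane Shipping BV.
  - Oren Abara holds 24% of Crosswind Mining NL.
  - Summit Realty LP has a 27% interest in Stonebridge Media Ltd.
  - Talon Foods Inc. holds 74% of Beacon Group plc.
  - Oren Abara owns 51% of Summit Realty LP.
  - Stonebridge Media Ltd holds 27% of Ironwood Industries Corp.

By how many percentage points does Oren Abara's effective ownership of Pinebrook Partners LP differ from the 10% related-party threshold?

Chain via Summit Realty LP → Stonebridge Media Ltd → Ironwood Industries Corp. (R1): 51% × 27% × 27% × 11% = 0.408969% of Pinebrook Partners LP.
Chain via Crosswind Mining NL → Talon Foods Inc. → Beacon Group plc (R1): 24% × 42% × 74% × 57% = 4.251744% of Pinebrook Partners LP.
Aggregating (R2): 0.408969% + 4.251744% = 4.660713%.
4.660713% falls short of the 10% threshold by 5.339287 percentage points.

5.339287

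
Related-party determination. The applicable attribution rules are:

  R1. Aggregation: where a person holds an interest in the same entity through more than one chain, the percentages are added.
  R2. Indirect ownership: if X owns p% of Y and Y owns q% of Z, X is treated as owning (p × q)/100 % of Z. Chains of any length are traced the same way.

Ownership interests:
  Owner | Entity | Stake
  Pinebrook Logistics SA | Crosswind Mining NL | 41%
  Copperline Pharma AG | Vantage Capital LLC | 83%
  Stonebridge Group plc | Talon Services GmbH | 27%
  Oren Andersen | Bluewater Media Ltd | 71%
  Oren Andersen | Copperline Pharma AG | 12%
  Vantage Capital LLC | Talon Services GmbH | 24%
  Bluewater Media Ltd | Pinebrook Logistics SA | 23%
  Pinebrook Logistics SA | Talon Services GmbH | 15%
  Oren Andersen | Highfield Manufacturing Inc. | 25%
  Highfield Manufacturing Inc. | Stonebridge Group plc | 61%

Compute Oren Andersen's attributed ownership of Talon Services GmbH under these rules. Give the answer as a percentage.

Chain via Bluewater Media Ltd → Pinebrook Logistics SA (R2): 71% × 23% × 15% = 2.4495% of Talon Services GmbH.
Chain via Copperline Pharma AG → Vantage Capital LLC (R2): 12% × 83% × 24% = 2.3904% of Talon Services GmbH.
Chain via Highfield Manufacturing Inc. → Stonebridge Group plc (R2): 25% × 61% × 27% = 4.1175% of Talon Services GmbH.
Aggregating (R1): 2.4495% + 2.3904% + 4.1175% = 8.9574%.

8.9574%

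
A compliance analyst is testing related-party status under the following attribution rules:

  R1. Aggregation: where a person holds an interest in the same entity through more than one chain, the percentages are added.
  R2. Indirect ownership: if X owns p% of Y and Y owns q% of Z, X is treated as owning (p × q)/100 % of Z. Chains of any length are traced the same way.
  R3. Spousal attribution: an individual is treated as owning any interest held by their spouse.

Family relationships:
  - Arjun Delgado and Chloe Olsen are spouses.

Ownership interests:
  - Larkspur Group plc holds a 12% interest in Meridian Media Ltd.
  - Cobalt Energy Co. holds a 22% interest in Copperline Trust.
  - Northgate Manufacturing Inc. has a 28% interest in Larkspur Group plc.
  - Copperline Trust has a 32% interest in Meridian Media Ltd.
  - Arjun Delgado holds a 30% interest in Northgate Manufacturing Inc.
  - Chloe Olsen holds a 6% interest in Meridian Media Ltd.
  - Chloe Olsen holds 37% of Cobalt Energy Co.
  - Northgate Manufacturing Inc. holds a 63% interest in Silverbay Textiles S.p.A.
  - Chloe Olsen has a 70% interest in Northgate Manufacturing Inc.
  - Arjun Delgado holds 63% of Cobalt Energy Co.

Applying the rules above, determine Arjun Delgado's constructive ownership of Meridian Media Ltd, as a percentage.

By spousal attribution (R3), Arjun Delgado is treated as also owning Chloe Olsen's interest in Cobalt Energy Co, giving 63% + 37% = 100%.
By spousal attribution (R3), Arjun Delgado is treated as also owning Chloe Olsen's interest in Northgate Manufacturing Inc, giving 30% + 70% = 100%.
By spousal attribution (R3), Arjun Delgado is treated as owning Chloe Olsen's 6% interest in Meridian Media Ltd.
Chain via Cobalt Energy Co. → Copperline Trust (R2): 100% × 22% × 32% = 7.04% of Meridian Media Ltd.
Chain via Northgate Manufacturing Inc. → Larkspur Group plc (R2): 100% × 28% × 12% = 3.36% of Meridian Media Ltd.
Direct interest in Meridian Media Ltd: 6%.
Aggregating (R1): 7.04% + 3.36% + 6% = 16.4%.

16.4%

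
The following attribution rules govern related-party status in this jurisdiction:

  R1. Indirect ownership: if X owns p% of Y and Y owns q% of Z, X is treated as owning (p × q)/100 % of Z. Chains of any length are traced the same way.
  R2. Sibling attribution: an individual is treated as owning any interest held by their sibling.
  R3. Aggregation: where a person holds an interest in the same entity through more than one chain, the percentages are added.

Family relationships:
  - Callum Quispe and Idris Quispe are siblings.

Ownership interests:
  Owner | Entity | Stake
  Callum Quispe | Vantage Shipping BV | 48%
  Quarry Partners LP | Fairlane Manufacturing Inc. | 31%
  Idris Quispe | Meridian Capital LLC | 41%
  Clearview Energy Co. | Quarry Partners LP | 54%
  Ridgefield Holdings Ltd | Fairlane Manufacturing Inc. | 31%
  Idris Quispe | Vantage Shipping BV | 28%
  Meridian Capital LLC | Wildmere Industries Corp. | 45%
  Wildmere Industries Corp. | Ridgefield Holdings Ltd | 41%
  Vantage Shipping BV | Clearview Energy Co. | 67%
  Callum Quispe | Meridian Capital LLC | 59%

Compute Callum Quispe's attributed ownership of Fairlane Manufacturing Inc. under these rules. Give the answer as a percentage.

By sibling attribution (R2), Callum Quispe is treated as also owning Idris Quispe's interest in Meridian Capital LLC, giving 59% + 41% = 100%.
By sibling attribution (R2), Callum Quispe is treated as also owning Idris Quispe's interest in Vantage Shipping BV, giving 48% + 28% = 76%.
Chain via Meridian Capital LLC → Wildmere Industries Corp. → Ridgefield Holdings Ltd (R1): 100% × 45% × 41% × 31% = 5.7195% of Fairlane Manufacturing Inc.
Chain via Vantage Shipping BV → Clearview Energy Co. → Quarry Partners LP (R1): 76% × 67% × 54% × 31% = 8.524008% of Fairlane Manufacturing Inc.
Aggregating (R3): 5.7195% + 8.524008% = 14.243508%.

14.243508%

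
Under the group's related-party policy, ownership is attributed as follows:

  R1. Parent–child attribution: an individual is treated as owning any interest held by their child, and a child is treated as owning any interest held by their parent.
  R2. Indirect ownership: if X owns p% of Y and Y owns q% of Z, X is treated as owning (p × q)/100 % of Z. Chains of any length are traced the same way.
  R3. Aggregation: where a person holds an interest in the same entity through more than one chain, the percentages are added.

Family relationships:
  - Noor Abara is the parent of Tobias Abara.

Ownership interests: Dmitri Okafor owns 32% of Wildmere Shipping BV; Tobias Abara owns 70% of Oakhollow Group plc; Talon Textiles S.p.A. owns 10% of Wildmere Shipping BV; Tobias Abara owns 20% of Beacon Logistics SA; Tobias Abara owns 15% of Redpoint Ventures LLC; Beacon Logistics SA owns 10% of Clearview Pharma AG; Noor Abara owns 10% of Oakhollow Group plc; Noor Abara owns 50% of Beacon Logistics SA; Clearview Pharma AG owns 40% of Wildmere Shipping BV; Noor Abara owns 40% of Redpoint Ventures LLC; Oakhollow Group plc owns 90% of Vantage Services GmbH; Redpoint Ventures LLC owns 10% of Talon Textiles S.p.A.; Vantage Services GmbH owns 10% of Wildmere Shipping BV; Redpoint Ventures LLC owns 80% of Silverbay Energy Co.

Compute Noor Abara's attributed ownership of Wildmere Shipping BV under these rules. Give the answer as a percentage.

By parent–child attribution (R1), Noor Abara is treated as also owning Tobias Abara's interest in Redpoint Ventures LLC, giving 40% + 15% = 55%.
By parent–child attribution (R1), Noor Abara is treated as also owning Tobias Abara's interest in Beacon Logistics SA, giving 50% + 20% = 70%.
By parent–child attribution (R1), Noor Abara is treated as also owning Tobias Abara's interest in Oakhollow Group plc, giving 10% + 70% = 80%.
Chain via Redpoint Ventures LLC → Talon Textiles S.p.A. (R2): 55% × 10% × 10% = 0.55% of Wildmere Shipping BV.
Chain via Beacon Logistics SA → Clearview Pharma AG (R2): 70% × 10% × 40% = 2.8% of Wildmere Shipping BV.
Chain via Oakhollow Group plc → Vantage Services GmbH (R2): 80% × 90% × 10% = 7.2% of Wildmere Shipping BV.
Aggregating (R3): 0.55% + 2.8% + 7.2% = 10.55%.

10.55%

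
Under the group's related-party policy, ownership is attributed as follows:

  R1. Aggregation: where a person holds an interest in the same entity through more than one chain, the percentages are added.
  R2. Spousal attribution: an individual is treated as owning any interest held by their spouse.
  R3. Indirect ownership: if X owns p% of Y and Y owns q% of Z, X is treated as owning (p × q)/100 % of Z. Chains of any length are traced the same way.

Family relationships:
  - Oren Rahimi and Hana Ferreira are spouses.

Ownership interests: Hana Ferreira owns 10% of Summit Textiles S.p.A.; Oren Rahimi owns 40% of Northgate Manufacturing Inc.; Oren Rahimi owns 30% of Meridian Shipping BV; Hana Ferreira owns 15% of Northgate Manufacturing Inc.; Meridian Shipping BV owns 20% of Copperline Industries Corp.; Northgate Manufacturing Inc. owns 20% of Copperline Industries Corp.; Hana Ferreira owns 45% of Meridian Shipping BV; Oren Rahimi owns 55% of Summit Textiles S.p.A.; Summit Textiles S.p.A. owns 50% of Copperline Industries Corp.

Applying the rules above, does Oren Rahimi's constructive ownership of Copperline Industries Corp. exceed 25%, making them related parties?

By spousal attribution (R2), Oren Rahimi is treated as also owning Hana Ferreira's interest in Summit Textiles S.p.A, giving 55% + 10% = 65%.
By spousal attribution (R2), Oren Rahimi is treated as also owning Hana Ferreira's interest in Northgate Manufacturing Inc, giving 40% + 15% = 55%.
By spousal attribution (R2), Oren Rahimi is treated as also owning Hana Ferreira's interest in Meridian Shipping BV, giving 30% + 45% = 75%.
Chain via Summit Textiles S.p.A. (R3): 65% × 50% = 32.5% of Copperline Industries Corp.
Chain via Northgate Manufacturing Inc. (R3): 55% × 20% = 11% of Copperline Industries Corp.
Chain via Meridian Shipping BV (R3): 75% × 20% = 15% of Copperline Industries Corp.
Aggregating (R1): 32.5% + 11% + 15% = 58.5%.
58.5% exceeds the 25% threshold, so Oren is a related party to Copperline Industries Corp.

Yes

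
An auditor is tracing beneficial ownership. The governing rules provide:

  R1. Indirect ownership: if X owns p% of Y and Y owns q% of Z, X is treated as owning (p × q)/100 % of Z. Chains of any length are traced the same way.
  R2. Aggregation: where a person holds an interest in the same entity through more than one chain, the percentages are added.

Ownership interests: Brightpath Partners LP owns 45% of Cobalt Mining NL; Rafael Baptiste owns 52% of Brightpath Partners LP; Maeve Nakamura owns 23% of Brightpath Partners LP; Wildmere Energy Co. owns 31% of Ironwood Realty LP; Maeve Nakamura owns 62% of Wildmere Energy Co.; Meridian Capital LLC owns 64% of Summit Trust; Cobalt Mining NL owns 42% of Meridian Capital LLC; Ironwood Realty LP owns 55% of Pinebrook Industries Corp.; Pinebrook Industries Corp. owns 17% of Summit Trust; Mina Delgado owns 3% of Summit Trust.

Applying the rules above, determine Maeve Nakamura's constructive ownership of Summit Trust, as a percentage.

4.57915%

Chain via Brightpath Partners LP → Cobalt Mining NL → Meridian Capital LLC (R1): 23% × 45% × 42% × 64% = 2.78208% of Summit Trust.
Chain via Wildmere Energy Co. → Ironwood Realty LP → Pinebrook Industries Corp. (R1): 62% × 31% × 55% × 17% = 1.79707% of Summit Trust.
Aggregating (R2): 2.78208% + 1.79707% = 4.57915%.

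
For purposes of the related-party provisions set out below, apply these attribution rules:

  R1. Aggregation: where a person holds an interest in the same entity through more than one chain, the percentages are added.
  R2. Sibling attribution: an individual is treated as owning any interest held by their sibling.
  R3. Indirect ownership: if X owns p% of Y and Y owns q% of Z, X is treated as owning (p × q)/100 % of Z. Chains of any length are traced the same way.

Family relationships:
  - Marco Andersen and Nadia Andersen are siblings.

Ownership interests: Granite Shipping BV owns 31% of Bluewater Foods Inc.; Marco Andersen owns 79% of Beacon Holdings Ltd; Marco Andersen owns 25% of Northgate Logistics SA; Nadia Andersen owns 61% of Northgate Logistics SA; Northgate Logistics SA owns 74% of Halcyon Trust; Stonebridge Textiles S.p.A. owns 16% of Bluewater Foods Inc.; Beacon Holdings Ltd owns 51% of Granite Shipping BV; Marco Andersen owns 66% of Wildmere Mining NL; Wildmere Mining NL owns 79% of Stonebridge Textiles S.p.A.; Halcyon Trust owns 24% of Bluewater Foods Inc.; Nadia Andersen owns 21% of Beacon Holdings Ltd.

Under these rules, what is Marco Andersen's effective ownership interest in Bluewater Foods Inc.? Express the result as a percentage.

39.426%

By sibling attribution (R2), Marco Andersen is treated as also owning Nadia Andersen's interest in Beacon Holdings Ltd, giving 79% + 21% = 100%.
By sibling attribution (R2), Marco Andersen is treated as also owning Nadia Andersen's interest in Northgate Logistics SA, giving 25% + 61% = 86%.
Chain via Beacon Holdings Ltd → Granite Shipping BV (R3): 100% × 51% × 31% = 15.81% of Bluewater Foods Inc.
Chain via Northgate Logistics SA → Halcyon Trust (R3): 86% × 74% × 24% = 15.2736% of Bluewater Foods Inc.
Chain via Wildmere Mining NL → Stonebridge Textiles S.p.A. (R3): 66% × 79% × 16% = 8.3424% of Bluewater Foods Inc.
Aggregating (R1): 15.81% + 15.2736% + 8.3424% = 39.426%.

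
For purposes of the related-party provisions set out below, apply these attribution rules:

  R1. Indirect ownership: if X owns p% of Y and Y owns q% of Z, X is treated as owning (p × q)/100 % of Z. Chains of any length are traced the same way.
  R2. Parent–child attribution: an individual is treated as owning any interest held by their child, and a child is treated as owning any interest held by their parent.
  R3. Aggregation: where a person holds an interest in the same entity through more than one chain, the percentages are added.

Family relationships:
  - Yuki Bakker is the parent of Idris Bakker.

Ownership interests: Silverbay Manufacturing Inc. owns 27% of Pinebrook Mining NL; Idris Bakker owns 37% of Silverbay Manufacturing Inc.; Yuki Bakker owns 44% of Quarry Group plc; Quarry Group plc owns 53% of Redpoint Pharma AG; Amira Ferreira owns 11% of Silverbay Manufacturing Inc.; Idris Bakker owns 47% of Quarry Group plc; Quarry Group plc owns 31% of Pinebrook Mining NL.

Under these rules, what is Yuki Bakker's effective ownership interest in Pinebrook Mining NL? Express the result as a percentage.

38.2%

By parent–child attribution (R2), Yuki Bakker is treated as also owning Idris Bakker's interest in Quarry Group plc, giving 44% + 47% = 91%.
By parent–child attribution (R2), Yuki Bakker is treated as owning Idris Bakker's 37% interest in Silverbay Manufacturing Inc.
Chain via Quarry Group plc (R1): 91% × 31% = 28.21% of Pinebrook Mining NL.
Chain via Silverbay Manufacturing Inc. (R1): 37% × 27% = 9.99% of Pinebrook Mining NL.
Aggregating (R3): 28.21% + 9.99% = 38.2%.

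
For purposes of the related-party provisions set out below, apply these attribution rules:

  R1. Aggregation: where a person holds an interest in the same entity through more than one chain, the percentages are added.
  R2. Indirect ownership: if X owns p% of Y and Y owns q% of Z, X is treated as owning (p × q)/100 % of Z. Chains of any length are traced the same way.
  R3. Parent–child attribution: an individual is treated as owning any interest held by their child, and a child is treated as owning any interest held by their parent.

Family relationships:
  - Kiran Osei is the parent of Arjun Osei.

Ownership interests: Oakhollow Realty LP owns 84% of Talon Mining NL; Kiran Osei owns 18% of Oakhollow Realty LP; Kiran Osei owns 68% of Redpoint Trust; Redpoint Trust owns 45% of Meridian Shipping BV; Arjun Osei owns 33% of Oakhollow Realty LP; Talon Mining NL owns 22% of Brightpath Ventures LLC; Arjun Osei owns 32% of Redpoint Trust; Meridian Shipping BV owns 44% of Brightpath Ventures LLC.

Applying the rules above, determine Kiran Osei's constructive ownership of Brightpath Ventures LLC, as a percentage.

By parent–child attribution (R3), Kiran Osei is treated as also owning Arjun Osei's interest in Redpoint Trust, giving 68% + 32% = 100%.
By parent–child attribution (R3), Kiran Osei is treated as also owning Arjun Osei's interest in Oakhollow Realty LP, giving 18% + 33% = 51%.
Chain via Redpoint Trust → Meridian Shipping BV (R2): 100% × 45% × 44% = 19.8% of Brightpath Ventures LLC.
Chain via Oakhollow Realty LP → Talon Mining NL (R2): 51% × 84% × 22% = 9.4248% of Brightpath Ventures LLC.
Aggregating (R1): 19.8% + 9.4248% = 29.2248%.

29.2248%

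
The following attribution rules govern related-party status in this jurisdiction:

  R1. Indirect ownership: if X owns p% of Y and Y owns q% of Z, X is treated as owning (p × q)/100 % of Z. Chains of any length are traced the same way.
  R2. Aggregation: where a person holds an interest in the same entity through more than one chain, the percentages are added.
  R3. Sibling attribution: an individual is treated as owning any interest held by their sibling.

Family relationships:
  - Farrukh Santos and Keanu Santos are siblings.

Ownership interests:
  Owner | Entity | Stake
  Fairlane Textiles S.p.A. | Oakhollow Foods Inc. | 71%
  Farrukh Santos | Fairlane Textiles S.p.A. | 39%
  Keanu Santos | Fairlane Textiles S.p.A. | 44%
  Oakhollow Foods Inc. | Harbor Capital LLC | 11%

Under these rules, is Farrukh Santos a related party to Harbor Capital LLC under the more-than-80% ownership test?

No

By sibling attribution (R3), Farrukh Santos is treated as also owning Keanu Santos's interest in Fairlane Textiles S.p.A, giving 39% + 44% = 83%.
Chain via Fairlane Textiles S.p.A. → Oakhollow Foods Inc. (R1): 83% × 71% × 11% = 6.4823% of Harbor Capital LLC.
6.4823% does not exceed the 80% threshold, so Farrukh is not a related party to Harbor Capital LLC.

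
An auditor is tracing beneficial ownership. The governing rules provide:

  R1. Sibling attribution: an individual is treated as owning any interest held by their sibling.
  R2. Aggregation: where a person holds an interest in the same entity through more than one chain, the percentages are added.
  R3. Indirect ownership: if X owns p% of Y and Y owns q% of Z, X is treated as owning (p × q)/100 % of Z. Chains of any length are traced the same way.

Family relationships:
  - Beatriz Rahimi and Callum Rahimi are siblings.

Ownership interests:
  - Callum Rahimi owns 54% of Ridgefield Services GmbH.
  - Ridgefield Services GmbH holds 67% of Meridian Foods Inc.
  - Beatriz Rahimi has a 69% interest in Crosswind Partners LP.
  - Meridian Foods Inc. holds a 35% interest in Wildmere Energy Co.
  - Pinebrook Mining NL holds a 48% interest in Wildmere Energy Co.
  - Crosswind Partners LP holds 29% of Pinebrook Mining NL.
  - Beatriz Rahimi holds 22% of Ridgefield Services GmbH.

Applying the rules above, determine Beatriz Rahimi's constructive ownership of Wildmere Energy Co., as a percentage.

By sibling attribution (R1), Beatriz Rahimi is treated as also owning Callum Rahimi's interest in Ridgefield Services GmbH, giving 22% + 54% = 76%.
Chain via Ridgefield Services GmbH → Meridian Foods Inc. (R3): 76% × 67% × 35% = 17.822% of Wildmere Energy Co.
Chain via Crosswind Partners LP → Pinebrook Mining NL (R3): 69% × 29% × 48% = 9.6048% of Wildmere Energy Co.
Aggregating (R2): 17.822% + 9.6048% = 27.4268%.

27.4268%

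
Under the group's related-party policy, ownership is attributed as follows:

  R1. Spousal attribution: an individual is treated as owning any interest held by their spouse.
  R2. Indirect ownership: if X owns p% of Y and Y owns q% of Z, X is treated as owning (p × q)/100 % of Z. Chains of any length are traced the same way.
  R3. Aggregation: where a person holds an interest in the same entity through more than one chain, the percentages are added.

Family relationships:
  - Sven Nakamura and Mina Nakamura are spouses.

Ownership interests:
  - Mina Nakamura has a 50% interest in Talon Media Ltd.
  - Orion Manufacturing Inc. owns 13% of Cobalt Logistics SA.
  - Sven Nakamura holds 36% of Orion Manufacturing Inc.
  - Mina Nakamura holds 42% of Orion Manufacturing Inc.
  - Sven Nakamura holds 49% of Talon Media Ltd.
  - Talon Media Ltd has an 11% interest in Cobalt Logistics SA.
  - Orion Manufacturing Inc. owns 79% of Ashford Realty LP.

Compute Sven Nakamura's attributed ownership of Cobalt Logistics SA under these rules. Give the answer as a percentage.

By spousal attribution (R1), Sven Nakamura is treated as also owning Mina Nakamura's interest in Orion Manufacturing Inc, giving 36% + 42% = 78%.
By spousal attribution (R1), Sven Nakamura is treated as also owning Mina Nakamura's interest in Talon Media Ltd, giving 49% + 50% = 99%.
Chain via Orion Manufacturing Inc. (R2): 78% × 13% = 10.14% of Cobalt Logistics SA.
Chain via Talon Media Ltd (R2): 99% × 11% = 10.89% of Cobalt Logistics SA.
Aggregating (R3): 10.14% + 10.89% = 21.03%.

21.03%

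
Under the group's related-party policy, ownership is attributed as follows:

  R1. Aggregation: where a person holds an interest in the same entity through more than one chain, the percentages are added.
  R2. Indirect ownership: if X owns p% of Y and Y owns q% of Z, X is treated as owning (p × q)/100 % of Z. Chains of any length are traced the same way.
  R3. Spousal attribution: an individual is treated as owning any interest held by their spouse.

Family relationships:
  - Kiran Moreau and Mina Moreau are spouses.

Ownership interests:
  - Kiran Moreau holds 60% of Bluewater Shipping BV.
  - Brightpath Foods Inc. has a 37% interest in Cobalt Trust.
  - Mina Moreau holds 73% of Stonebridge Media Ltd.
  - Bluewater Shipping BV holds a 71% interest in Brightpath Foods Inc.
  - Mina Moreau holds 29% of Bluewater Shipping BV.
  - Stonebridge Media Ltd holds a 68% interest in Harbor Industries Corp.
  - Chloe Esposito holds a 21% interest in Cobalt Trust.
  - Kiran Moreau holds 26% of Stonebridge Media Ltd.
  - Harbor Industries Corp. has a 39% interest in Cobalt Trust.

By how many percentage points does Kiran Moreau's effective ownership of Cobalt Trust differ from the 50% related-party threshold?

0.3649

By spousal attribution (R3), Kiran Moreau is treated as also owning Mina Moreau's interest in Bluewater Shipping BV, giving 60% + 29% = 89%.
By spousal attribution (R3), Kiran Moreau is treated as also owning Mina Moreau's interest in Stonebridge Media Ltd, giving 26% + 73% = 99%.
Chain via Bluewater Shipping BV → Brightpath Foods Inc. (R2): 89% × 71% × 37% = 23.3803% of Cobalt Trust.
Chain via Stonebridge Media Ltd → Harbor Industries Corp. (R2): 99% × 68% × 39% = 26.2548% of Cobalt Trust.
Aggregating (R1): 23.3803% + 26.2548% = 49.6351%.
49.6351% falls short of the 50% threshold by 0.3649 percentage points.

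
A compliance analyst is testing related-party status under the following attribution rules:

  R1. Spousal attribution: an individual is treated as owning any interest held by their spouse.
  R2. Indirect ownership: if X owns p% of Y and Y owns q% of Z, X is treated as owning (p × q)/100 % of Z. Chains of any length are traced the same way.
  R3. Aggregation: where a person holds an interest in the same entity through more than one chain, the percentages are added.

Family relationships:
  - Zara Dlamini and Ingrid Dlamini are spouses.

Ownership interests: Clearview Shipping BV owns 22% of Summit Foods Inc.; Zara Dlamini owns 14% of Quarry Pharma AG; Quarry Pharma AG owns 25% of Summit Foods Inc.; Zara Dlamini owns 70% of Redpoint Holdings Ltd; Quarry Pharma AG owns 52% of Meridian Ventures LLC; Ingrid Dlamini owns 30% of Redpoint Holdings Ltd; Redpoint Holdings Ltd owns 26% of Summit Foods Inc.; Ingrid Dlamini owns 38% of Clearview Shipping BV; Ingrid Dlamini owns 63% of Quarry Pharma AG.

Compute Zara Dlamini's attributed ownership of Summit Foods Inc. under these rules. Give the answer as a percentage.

53.61%

By spousal attribution (R1), Zara Dlamini is treated as also owning Ingrid Dlamini's interest in Quarry Pharma AG, giving 14% + 63% = 77%.
By spousal attribution (R1), Zara Dlamini is treated as also owning Ingrid Dlamini's interest in Redpoint Holdings Ltd, giving 70% + 30% = 100%.
By spousal attribution (R1), Zara Dlamini is treated as owning Ingrid Dlamini's 38% interest in Clearview Shipping BV.
Chain via Quarry Pharma AG (R2): 77% × 25% = 19.25% of Summit Foods Inc.
Chain via Redpoint Holdings Ltd (R2): 100% × 26% = 26% of Summit Foods Inc.
Chain via Clearview Shipping BV (R2): 38% × 22% = 8.36% of Summit Foods Inc.
Aggregating (R3): 19.25% + 26% + 8.36% = 53.61%.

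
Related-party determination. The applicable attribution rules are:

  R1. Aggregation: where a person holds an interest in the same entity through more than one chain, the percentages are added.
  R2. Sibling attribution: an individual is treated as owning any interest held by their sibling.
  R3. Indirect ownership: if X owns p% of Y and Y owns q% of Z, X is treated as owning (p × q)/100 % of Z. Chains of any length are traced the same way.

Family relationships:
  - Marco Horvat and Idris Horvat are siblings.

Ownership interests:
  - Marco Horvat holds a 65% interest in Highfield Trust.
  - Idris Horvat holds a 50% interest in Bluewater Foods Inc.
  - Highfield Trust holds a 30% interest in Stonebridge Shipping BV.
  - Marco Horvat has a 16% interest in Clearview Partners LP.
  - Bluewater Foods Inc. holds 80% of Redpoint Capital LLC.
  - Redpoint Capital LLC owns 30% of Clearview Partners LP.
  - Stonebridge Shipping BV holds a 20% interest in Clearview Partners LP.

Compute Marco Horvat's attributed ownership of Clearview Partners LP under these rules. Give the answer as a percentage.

By sibling attribution (R2), Marco Horvat is treated as owning Idris Horvat's 50% interest in Bluewater Foods Inc.
Chain via Highfield Trust → Stonebridge Shipping BV (R3): 65% × 30% × 20% = 3.9% of Clearview Partners LP.
Direct interest in Clearview Partners LP: 16%.
Chain via Bluewater Foods Inc. → Redpoint Capital LLC (R3): 50% × 80% × 30% = 12% of Clearview Partners LP.
Aggregating (R1): 3.9% + 16% + 12% = 31.9%.

31.9%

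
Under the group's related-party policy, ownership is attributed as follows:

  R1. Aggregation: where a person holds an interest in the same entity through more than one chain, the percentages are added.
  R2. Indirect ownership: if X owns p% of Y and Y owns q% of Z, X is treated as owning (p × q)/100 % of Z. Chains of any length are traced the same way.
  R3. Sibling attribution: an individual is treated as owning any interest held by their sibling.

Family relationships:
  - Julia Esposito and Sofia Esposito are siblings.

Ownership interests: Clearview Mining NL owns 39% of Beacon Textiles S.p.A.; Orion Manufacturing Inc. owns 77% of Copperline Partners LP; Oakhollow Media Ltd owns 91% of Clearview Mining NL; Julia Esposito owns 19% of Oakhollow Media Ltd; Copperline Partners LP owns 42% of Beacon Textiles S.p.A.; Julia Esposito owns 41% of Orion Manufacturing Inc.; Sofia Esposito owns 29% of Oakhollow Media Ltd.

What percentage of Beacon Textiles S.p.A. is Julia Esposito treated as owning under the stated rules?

30.2946%

By sibling attribution (R3), Julia Esposito is treated as also owning Sofia Esposito's interest in Oakhollow Media Ltd, giving 19% + 29% = 48%.
Chain via Oakhollow Media Ltd → Clearview Mining NL (R2): 48% × 91% × 39% = 17.0352% of Beacon Textiles S.p.A.
Chain via Orion Manufacturing Inc. → Copperline Partners LP (R2): 41% × 77% × 42% = 13.2594% of Beacon Textiles S.p.A.
Aggregating (R1): 17.0352% + 13.2594% = 30.2946%.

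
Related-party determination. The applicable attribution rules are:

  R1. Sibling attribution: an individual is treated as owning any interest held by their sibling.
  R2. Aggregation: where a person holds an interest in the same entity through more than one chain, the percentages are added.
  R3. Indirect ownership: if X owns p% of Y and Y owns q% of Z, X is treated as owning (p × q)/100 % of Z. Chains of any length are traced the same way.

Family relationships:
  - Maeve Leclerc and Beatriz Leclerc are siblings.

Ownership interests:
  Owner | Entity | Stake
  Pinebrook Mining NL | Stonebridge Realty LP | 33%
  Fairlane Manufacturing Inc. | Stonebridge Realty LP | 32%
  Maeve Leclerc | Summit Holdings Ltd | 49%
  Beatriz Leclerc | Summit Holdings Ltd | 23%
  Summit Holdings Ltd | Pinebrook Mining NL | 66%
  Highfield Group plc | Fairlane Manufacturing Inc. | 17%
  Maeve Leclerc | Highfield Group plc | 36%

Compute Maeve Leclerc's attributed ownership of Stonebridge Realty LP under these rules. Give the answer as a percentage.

By sibling attribution (R1), Maeve Leclerc is treated as also owning Beatriz Leclerc's interest in Summit Holdings Ltd, giving 49% + 23% = 72%.
Chain via Highfield Group plc → Fairlane Manufacturing Inc. (R3): 36% × 17% × 32% = 1.9584% of Stonebridge Realty LP.
Chain via Summit Holdings Ltd → Pinebrook Mining NL (R3): 72% × 66% × 33% = 15.6816% of Stonebridge Realty LP.
Aggregating (R2): 1.9584% + 15.6816% = 17.64%.

17.64%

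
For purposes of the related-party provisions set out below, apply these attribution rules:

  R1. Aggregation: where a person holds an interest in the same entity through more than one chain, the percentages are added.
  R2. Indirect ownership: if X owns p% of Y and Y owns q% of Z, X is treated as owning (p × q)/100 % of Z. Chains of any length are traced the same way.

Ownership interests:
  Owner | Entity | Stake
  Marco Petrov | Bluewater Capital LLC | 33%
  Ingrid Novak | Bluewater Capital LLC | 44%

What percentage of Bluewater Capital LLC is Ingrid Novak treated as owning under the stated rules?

Direct interest in Bluewater Capital LLC: 44%.

44%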